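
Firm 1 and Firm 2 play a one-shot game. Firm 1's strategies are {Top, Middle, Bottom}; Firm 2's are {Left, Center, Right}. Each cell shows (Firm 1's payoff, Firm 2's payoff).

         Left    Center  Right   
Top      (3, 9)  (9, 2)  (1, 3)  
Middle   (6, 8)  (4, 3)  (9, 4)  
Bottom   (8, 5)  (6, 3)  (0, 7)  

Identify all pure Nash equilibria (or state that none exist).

Find each player's best response to every opponent strategy; NE are the intersections.
Firm 1's best responses — vs Left: Bottom (payoff 8); vs Center: Top (payoff 9); vs Right: Middle (payoff 9).
Firm 2's best responses — vs Top: Left (payoff 9); vs Middle: Left (payoff 8); vs Bottom: Right (payoff 7).
No cell has both players best-responding. For instance, Firm 1's best reply to Right is Middle, but against Middle Firm 2 prefers Left over Right.

No pure-strategy Nash equilibrium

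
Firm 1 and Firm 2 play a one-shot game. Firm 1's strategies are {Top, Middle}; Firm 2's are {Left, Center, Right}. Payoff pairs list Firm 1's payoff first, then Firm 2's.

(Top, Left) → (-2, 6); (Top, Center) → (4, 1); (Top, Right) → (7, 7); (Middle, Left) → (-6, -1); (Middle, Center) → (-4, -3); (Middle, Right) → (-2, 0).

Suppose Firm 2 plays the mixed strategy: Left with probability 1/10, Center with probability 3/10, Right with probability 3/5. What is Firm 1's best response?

Compute Firm 1's expected payoff from each pure strategy against the given mix.
Top: (1/10)·(-2) + (3/10)·4 + (3/5)·7 = 26/5
Middle: (1/10)·(-6) + (3/10)·(-4) + (3/5)·(-2) = -3
Highest expected payoff is 26/5, from Top.

Top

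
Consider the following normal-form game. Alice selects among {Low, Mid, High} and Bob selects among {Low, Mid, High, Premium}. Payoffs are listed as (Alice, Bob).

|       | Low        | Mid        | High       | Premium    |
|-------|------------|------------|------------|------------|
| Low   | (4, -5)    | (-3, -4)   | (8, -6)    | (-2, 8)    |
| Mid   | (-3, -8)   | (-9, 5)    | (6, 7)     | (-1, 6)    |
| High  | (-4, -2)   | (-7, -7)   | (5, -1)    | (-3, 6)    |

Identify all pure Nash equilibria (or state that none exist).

A profile is a Nash equilibrium when each player is best-responding to the other.
Alice's best responses — vs Low: Low (payoff 4); vs Mid: Low (payoff -3); vs High: Low (payoff 8); vs Premium: Mid (payoff -1).
Bob's best responses — vs Low: Premium (payoff 8); vs Mid: High (payoff 7); vs High: Premium (payoff 6).
No cell has both players best-responding. For instance, Alice's best reply to Premium is Mid, but against Mid Bob prefers High over Premium.

No pure-strategy Nash equilibrium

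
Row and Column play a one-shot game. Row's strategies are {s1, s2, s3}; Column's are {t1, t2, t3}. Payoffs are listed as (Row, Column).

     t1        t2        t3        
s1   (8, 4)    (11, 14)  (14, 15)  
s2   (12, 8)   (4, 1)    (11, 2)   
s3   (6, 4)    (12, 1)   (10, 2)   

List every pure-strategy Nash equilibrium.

(s1, t3) and (s2, t1)

A profile is a Nash equilibrium when each player is best-responding to the other.
Row's best responses — vs t1: s2 (payoff 12); vs t2: s3 (payoff 12); vs t3: s1 (payoff 14).
Column's best responses — vs s1: t3 (payoff 15); vs s2: t1 (payoff 8); vs s3: t1 (payoff 4).
Mutual best responses occur at (s1, t3) and (s2, t1); at each, neither player gains by switching.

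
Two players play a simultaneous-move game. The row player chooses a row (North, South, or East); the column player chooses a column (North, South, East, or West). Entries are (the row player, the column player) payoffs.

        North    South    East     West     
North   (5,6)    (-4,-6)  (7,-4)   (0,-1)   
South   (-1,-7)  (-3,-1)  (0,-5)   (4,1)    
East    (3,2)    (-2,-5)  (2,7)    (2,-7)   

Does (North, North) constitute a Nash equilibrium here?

Holding the column player at North: the row player gets 5 from North, versus -1 from South, 3 from East. No profitable deviation for the row player.
Holding the row player at North: the column player gets 6 from North, versus -6 from South, -4 from East, -1 from West. No profitable deviation for the column player either.

Yes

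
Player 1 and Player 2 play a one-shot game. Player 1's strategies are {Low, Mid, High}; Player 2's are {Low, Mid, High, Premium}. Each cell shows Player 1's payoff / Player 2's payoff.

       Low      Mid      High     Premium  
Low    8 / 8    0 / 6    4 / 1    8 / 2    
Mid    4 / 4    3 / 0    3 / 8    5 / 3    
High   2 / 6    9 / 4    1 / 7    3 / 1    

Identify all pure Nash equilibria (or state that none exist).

(Low, Low)

Find each player's best response to every opponent strategy; NE are the intersections.
Player 1's best responses — vs Low: Low (payoff 8); vs Mid: High (payoff 9); vs High: Low (payoff 4); vs Premium: Low (payoff 8).
Player 2's best responses — vs Low: Low (payoff 8); vs Mid: High (payoff 8); vs High: High (payoff 7).
The only mutual best response is (Low, Low); neither player gains by switching there.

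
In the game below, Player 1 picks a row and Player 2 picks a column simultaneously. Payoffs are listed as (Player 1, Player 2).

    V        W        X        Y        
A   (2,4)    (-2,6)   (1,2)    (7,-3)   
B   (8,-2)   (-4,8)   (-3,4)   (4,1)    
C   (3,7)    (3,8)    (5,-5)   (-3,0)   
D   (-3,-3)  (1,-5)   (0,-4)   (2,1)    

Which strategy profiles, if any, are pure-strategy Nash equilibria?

A profile is a Nash equilibrium when each player is best-responding to the other.
Player 1's best responses — vs V: B (payoff 8); vs W: C (payoff 3); vs X: C (payoff 5); vs Y: A (payoff 7).
Player 2's best responses — vs A: W (payoff 6); vs B: W (payoff 8); vs C: W (payoff 8); vs D: Y (payoff 1).
The only mutual best response is (C, W); neither player gains by switching there.

(C, W)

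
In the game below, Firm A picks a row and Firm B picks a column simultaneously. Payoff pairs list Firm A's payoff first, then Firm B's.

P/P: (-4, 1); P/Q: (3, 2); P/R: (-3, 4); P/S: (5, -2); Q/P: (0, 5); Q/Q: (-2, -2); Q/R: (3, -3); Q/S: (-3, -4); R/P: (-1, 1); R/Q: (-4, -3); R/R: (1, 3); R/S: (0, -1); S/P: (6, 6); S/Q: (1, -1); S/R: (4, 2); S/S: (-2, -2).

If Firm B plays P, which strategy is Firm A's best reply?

With Firm B fixed at P, Firm A's payoffs are: P → -4, Q → 0, R → -1, S → 6.
The maximum is 6, achieved by S.

S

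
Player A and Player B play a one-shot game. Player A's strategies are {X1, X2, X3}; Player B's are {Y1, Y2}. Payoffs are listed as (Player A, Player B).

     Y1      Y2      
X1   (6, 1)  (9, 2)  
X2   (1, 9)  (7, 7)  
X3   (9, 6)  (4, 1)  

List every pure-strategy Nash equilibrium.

(X1, Y2) and (X3, Y1)

Find each player's best response to every opponent strategy; NE are the intersections.
Player A's best responses — vs Y1: X3 (payoff 9); vs Y2: X1 (payoff 9).
Player B's best responses — vs X1: Y2 (payoff 2); vs X2: Y1 (payoff 9); vs X3: Y1 (payoff 6).
Mutual best responses occur at (X1, Y2) and (X3, Y1); at each, neither player gains by switching.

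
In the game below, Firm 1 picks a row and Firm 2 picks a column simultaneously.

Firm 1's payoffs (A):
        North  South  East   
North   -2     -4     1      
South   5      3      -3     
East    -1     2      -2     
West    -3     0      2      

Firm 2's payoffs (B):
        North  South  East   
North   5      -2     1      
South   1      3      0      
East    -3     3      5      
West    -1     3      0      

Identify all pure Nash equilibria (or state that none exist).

(South, South)

A profile is a Nash equilibrium when each player is best-responding to the other.
Firm 1's best responses — vs North: South (payoff 5); vs South: South (payoff 3); vs East: West (payoff 2).
Firm 2's best responses — vs North: North (payoff 5); vs South: South (payoff 3); vs East: East (payoff 5); vs West: South (payoff 3).
The only mutual best response is (South, South); neither player gains by switching there.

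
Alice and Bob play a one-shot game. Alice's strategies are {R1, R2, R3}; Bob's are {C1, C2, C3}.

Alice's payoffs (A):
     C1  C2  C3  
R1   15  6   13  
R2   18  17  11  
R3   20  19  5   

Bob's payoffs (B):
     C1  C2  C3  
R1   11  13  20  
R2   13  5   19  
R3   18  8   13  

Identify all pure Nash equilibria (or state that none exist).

(R1, C3) and (R3, C1)

Check mutual best responses: a cell is a NE iff neither player can gain by unilaterally deviating.
Alice's best responses — vs C1: R3 (payoff 20); vs C2: R3 (payoff 19); vs C3: R1 (payoff 13).
Bob's best responses — vs R1: C3 (payoff 20); vs R2: C3 (payoff 19); vs R3: C1 (payoff 18).
Mutual best responses occur at (R1, C3) and (R3, C1); at each, neither player gains by switching.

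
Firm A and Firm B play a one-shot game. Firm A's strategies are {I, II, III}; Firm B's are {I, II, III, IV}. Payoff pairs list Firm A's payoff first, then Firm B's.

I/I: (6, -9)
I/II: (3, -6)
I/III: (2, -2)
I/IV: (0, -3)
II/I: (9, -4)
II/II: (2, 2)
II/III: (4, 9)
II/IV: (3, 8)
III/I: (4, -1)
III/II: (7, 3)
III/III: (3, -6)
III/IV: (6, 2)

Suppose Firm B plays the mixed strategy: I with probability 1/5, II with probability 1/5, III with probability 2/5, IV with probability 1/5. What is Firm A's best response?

III

Compute Firm A's expected payoff from each pure strategy against the given mix.
I: (1/5)·6 + (1/5)·3 + (2/5)·2 + (1/5)·0 = 13/5
II: (1/5)·9 + (1/5)·2 + (2/5)·4 + (1/5)·3 = 22/5
III: (1/5)·4 + (1/5)·7 + (2/5)·3 + (1/5)·6 = 23/5
Highest expected payoff is 23/5, from III.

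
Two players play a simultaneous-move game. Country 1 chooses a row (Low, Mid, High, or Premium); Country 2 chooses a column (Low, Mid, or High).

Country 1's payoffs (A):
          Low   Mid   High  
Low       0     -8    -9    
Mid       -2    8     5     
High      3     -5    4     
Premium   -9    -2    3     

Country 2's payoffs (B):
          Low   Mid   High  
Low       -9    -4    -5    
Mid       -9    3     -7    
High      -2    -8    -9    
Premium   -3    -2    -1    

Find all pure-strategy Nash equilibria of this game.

(Mid, Mid) and (High, Low)

Find each player's best response to every opponent strategy; NE are the intersections.
Country 1's best responses — vs Low: High (payoff 3); vs Mid: Mid (payoff 8); vs High: Mid (payoff 5).
Country 2's best responses — vs Low: Mid (payoff -4); vs Mid: Mid (payoff 3); vs High: Low (payoff -2); vs Premium: High (payoff -1).
Mutual best responses occur at (Mid, Mid) and (High, Low); at each, neither player gains by switching.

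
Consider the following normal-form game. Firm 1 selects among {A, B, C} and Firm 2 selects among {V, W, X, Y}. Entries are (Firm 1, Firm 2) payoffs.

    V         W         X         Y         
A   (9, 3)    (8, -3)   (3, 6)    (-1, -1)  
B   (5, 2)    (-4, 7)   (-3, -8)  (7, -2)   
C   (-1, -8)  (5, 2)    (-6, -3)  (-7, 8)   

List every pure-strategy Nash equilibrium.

A profile is a Nash equilibrium when each player is best-responding to the other.
Firm 1's best responses — vs V: A (payoff 9); vs W: A (payoff 8); vs X: A (payoff 3); vs Y: B (payoff 7).
Firm 2's best responses — vs A: X (payoff 6); vs B: W (payoff 7); vs C: Y (payoff 8).
The only mutual best response is (A, X); neither player gains by switching there.

(A, X)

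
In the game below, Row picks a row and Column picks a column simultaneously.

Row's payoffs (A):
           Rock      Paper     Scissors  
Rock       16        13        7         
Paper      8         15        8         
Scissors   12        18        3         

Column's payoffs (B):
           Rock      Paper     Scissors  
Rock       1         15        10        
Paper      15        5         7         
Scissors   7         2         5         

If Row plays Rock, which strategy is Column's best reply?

Paper

With Row fixed at Rock, Column's payoffs are: Rock → 1, Paper → 15, Scissors → 10.
The maximum is 15, achieved by Paper.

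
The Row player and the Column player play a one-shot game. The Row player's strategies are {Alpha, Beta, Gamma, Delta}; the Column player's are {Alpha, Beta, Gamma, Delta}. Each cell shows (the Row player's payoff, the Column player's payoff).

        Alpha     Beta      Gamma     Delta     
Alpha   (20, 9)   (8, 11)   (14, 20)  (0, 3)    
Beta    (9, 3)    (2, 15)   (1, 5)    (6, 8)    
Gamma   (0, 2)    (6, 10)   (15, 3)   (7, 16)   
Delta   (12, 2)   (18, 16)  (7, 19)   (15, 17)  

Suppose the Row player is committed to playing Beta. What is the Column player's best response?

Beta

With the Row player fixed at Beta, the Column player's payoffs are: Alpha → 3, Beta → 15, Gamma → 5, Delta → 8.
The maximum is 15, achieved by Beta.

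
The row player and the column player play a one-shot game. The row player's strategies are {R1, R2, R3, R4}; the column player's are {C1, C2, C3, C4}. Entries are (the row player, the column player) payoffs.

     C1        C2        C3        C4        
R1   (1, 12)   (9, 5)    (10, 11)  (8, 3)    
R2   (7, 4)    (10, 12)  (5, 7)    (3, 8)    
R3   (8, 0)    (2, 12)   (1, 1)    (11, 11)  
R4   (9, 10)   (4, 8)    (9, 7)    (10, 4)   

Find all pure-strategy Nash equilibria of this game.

Find each player's best response to every opponent strategy; NE are the intersections.
The row player's best responses — vs C1: R4 (payoff 9); vs C2: R2 (payoff 10); vs C3: R1 (payoff 10); vs C4: R3 (payoff 11).
The column player's best responses — vs R1: C1 (payoff 12); vs R2: C2 (payoff 12); vs R3: C2 (payoff 12); vs R4: C1 (payoff 10).
Mutual best responses occur at (R2, C2) and (R4, C1); at each, neither player gains by switching.

(R2, C2) and (R4, C1)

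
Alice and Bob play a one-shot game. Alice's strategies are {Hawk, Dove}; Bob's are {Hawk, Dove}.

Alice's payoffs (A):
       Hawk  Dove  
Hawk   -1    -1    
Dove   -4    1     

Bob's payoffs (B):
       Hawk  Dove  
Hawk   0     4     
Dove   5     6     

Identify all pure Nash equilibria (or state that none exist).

Find each player's best response to every opponent strategy; NE are the intersections.
Alice's best responses — vs Hawk: Hawk (payoff -1); vs Dove: Dove (payoff 1).
Bob's best responses — vs Hawk: Dove (payoff 4); vs Dove: Dove (payoff 6).
The only mutual best response is (Dove, Dove); neither player gains by switching there.

(Dove, Dove)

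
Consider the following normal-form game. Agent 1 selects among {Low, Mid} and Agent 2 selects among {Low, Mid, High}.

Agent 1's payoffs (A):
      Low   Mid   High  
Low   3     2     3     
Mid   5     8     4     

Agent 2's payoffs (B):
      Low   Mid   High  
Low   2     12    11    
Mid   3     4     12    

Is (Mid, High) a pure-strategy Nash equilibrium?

Yes

Holding Agent 2 at High: Agent 1 gets 4 from Mid, versus 3 from Low. No profitable deviation for Agent 1.
Holding Agent 1 at Mid: Agent 2 gets 12 from High, versus 3 from Low, 4 from Mid. No profitable deviation for Agent 2 either.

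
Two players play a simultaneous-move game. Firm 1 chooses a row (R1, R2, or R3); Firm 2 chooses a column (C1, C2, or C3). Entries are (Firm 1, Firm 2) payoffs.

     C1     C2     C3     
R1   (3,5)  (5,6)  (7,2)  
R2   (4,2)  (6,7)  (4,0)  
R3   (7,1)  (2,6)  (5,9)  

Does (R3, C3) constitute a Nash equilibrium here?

Holding Firm 2 at C3: Firm 1 gets 5 from R3 but could get 7 by switching to R1. Firm 1 has a profitable deviation.

No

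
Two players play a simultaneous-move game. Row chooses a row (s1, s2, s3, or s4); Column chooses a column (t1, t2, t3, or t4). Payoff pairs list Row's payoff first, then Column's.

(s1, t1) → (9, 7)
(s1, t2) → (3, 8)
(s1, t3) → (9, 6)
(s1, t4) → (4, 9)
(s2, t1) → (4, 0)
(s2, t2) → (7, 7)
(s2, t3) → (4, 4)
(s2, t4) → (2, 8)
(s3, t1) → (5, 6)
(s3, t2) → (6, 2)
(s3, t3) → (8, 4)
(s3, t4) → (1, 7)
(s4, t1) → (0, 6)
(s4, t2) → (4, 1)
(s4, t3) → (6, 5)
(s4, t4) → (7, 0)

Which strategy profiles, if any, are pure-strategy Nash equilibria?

A profile is a Nash equilibrium when each player is best-responding to the other.
Row's best responses — vs t1: s1 (payoff 9); vs t2: s2 (payoff 7); vs t3: s1 (payoff 9); vs t4: s4 (payoff 7).
Column's best responses — vs s1: t4 (payoff 9); vs s2: t4 (payoff 8); vs s3: t4 (payoff 7); vs s4: t1 (payoff 6).
No cell has both players best-responding. For instance, Row's best reply to t2 is s2, but against s2 Column prefers t4 over t2.

None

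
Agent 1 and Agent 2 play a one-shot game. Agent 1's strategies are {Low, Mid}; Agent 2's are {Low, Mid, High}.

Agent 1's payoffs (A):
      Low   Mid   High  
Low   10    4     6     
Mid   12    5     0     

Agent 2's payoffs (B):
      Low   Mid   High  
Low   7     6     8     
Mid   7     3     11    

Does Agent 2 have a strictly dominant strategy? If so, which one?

High

A strategy is strictly dominant if it gives Agent 2 a strictly higher payoff than every other strategy, against every choice by the opponent.
High strictly dominates: vs Low: 8 > each of {7, 6}; vs Mid: 11 > each of {7, 3}.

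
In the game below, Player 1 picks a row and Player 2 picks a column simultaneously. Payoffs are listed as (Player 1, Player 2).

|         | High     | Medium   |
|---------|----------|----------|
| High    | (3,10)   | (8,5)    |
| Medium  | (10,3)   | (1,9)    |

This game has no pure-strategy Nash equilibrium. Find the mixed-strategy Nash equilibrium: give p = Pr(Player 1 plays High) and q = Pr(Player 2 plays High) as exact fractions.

Each player's mixing probability is pinned down by making the *other* player indifferent.
Player 2 indifferent between High and Medium: p·10 + (1−p)·3 = p·5 + (1−p)·9 ⟹ 3 + 7p = 9 + (-4)p ⟹ p = 6/11.
Player 1 indifferent between High and Medium: q·3 + (1−q)·8 = q·10 + (1−q)·1 ⟹ 8 + (-5)q = 1 + 9q ⟹ q = 1/2.

p = 6/11, q = 1/2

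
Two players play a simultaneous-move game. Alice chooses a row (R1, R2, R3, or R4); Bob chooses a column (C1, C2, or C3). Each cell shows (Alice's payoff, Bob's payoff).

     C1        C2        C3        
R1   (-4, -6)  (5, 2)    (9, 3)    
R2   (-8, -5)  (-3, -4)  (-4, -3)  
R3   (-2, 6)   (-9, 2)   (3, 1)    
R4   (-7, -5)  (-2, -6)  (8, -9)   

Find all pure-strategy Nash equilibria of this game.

(R1, C3) and (R3, C1)

Find each player's best response to every opponent strategy; NE are the intersections.
Alice's best responses — vs C1: R3 (payoff -2); vs C2: R1 (payoff 5); vs C3: R1 (payoff 9).
Bob's best responses — vs R1: C3 (payoff 3); vs R2: C3 (payoff -3); vs R3: C1 (payoff 6); vs R4: C1 (payoff -5).
Mutual best responses occur at (R1, C3) and (R3, C1); at each, neither player gains by switching.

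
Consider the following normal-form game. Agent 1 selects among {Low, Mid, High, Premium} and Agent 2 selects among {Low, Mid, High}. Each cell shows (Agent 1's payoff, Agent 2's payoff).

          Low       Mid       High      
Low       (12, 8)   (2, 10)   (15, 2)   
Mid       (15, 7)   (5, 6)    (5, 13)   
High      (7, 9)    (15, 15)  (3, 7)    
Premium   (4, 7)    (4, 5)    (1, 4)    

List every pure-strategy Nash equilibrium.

Find each player's best response to every opponent strategy; NE are the intersections.
Agent 1's best responses — vs Low: Mid (payoff 15); vs Mid: High (payoff 15); vs High: Low (payoff 15).
Agent 2's best responses — vs Low: Mid (payoff 10); vs Mid: High (payoff 13); vs High: Mid (payoff 15); vs Premium: Low (payoff 7).
The only mutual best response is (High, Mid); neither player gains by switching there.

(High, Mid)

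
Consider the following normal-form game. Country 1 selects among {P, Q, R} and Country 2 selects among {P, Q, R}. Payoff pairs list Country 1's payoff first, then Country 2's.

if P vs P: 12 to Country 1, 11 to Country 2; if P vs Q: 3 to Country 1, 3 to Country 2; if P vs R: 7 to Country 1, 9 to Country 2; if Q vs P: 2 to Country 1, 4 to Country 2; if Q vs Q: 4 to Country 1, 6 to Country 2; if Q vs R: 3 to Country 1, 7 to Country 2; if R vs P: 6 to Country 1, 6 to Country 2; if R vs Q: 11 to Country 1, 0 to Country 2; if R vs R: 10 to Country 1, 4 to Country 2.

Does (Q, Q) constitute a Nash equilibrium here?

No

Holding Country 2 at Q: Country 1 gets 4 from Q but could get 11 by switching to R. Country 1 has a profitable deviation.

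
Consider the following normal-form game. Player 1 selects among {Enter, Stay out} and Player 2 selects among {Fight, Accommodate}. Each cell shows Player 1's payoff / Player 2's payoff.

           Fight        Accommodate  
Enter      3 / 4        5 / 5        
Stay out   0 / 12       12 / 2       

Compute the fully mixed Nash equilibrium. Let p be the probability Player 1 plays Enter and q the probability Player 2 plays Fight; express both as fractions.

In a mixed NE each player is indifferent between their pure strategies, so the opponent's mix sets the indifference.
Player 2 indifferent between Fight and Accommodate: p·4 + (1−p)·12 = p·5 + (1−p)·2 ⟹ 12 + (-8)p = 2 + 3p ⟹ p = 10/11.
Player 1 indifferent between Enter and Stay out: q·3 + (1−q)·5 = q·0 + (1−q)·12 ⟹ 5 + (-2)q = 12 + (-12)q ⟹ q = 7/10.

p = 10/11, q = 7/10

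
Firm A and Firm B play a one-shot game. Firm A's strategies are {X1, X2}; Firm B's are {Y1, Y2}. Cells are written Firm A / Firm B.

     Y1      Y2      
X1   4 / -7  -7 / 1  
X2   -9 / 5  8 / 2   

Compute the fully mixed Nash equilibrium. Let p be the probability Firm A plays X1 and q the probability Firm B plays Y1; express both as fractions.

p = 3/11, q = 15/28

In a mixed NE each player is indifferent between their pure strategies, so the opponent's mix sets the indifference.
Firm B indifferent between Y1 and Y2: p·(-7) + (1−p)·5 = p·1 + (1−p)·2 ⟹ 5 + (-12)p = 2 + (-1)p ⟹ p = 3/11.
Firm A indifferent between X1 and X2: q·4 + (1−q)·(-7) = q·(-9) + (1−q)·8 ⟹ (-7) + 11q = 8 + (-17)q ⟹ q = 15/28.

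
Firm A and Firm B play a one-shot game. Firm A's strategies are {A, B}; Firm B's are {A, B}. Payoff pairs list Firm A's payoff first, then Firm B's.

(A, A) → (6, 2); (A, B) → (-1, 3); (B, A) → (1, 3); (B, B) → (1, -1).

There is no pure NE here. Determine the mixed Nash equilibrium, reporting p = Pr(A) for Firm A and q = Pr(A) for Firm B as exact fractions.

In a mixed NE each player is indifferent between their pure strategies, so the opponent's mix sets the indifference.
Firm B indifferent between A and B: p·2 + (1−p)·3 = p·3 + (1−p)·(-1) ⟹ 3 + (-1)p = (-1) + 4p ⟹ p = 4/5.
Firm A indifferent between A and B: q·6 + (1−q)·(-1) = q·1 + (1−q)·1 ⟹ (-1) + 7q = 1 + 0q ⟹ q = 2/7.

p = 4/5, q = 2/7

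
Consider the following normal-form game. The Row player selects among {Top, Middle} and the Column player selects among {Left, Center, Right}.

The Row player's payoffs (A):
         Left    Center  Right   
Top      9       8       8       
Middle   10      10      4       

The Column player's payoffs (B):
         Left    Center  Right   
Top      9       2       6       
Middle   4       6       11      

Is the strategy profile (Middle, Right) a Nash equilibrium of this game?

Holding the Column player at Right: the Row player gets 4 from Middle but could get 8 by switching to Top. The Row player has a profitable deviation.

No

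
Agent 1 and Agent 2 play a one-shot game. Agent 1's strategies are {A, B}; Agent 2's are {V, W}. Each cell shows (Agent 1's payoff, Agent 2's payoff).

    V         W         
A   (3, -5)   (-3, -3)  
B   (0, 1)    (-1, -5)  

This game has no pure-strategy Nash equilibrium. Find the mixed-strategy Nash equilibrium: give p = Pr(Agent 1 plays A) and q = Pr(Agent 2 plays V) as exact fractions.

In a mixed NE each player is indifferent between their pure strategies, so the opponent's mix sets the indifference.
Agent 2 indifferent between V and W: p·(-5) + (1−p)·1 = p·(-3) + (1−p)·(-5) ⟹ 1 + (-6)p = (-5) + 2p ⟹ p = 3/4.
Agent 1 indifferent between A and B: q·3 + (1−q)·(-3) = q·0 + (1−q)·(-1) ⟹ (-3) + 6q = (-1) + 1q ⟹ q = 2/5.

p = 3/4, q = 2/5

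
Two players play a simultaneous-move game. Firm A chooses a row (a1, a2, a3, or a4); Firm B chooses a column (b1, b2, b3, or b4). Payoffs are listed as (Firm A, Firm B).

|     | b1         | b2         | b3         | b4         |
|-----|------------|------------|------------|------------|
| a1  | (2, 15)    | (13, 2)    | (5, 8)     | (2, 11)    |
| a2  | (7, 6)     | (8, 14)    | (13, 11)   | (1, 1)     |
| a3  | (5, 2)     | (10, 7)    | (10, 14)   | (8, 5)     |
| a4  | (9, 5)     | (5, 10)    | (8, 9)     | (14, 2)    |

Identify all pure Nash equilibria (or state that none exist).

Check mutual best responses: a cell is a NE iff neither player can gain by unilaterally deviating.
Firm A's best responses — vs b1: a4 (payoff 9); vs b2: a1 (payoff 13); vs b3: a2 (payoff 13); vs b4: a4 (payoff 14).
Firm B's best responses — vs a1: b1 (payoff 15); vs a2: b2 (payoff 14); vs a3: b3 (payoff 14); vs a4: b2 (payoff 10).
No cell has both players best-responding. For instance, Firm A's best reply to b4 is a4, but against a4 Firm B prefers b2 over b4.

There is no pure-strategy Nash equilibrium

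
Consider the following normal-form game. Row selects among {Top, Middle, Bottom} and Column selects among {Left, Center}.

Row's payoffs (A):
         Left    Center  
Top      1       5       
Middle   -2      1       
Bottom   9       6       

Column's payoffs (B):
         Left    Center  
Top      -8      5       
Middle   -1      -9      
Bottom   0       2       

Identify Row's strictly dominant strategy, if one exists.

Check whether one of Row's strategies beats all alternatives regardless of what the opponent does.
Bottom strictly dominates: vs Left: 9 > each of {1, -2}; vs Center: 6 > each of {5, 1}.

Bottom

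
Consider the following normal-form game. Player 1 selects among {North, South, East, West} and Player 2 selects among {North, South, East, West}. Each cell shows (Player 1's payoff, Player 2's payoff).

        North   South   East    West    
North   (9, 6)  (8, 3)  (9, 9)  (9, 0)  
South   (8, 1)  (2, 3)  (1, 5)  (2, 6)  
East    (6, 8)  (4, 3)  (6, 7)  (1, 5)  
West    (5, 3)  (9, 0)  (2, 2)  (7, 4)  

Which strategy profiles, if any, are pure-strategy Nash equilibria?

Find each player's best response to every opponent strategy; NE are the intersections.
Player 1's best responses — vs North: North (payoff 9); vs South: West (payoff 9); vs East: North (payoff 9); vs West: North (payoff 9).
Player 2's best responses — vs North: East (payoff 9); vs South: West (payoff 6); vs East: North (payoff 8); vs West: West (payoff 4).
The only mutual best response is (North, East); neither player gains by switching there.

(North, East)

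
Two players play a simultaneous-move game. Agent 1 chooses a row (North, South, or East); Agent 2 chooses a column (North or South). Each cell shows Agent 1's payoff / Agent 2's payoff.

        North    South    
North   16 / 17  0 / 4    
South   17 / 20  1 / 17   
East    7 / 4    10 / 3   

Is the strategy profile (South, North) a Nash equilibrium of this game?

Holding Agent 2 at North: Agent 1 gets 17 from South, versus 16 from North, 7 from East. No profitable deviation for Agent 1.
Holding Agent 1 at South: Agent 2 gets 20 from North, versus 17 from South. No profitable deviation for Agent 2 either.

Yes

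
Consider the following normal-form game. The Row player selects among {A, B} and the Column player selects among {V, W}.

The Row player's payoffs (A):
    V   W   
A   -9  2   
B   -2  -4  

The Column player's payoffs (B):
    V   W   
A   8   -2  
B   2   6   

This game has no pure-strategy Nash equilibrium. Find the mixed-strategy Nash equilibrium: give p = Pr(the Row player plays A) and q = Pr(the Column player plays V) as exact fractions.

In a mixed NE each player is indifferent between their pure strategies, so the opponent's mix sets the indifference.
The Column player indifferent between V and W: p·8 + (1−p)·2 = p·(-2) + (1−p)·6 ⟹ 2 + 6p = 6 + (-8)p ⟹ p = 2/7.
The Row player indifferent between A and B: q·(-9) + (1−q)·2 = q·(-2) + (1−q)·(-4) ⟹ 2 + (-11)q = (-4) + 2q ⟹ q = 6/13.

p = 2/7, q = 6/13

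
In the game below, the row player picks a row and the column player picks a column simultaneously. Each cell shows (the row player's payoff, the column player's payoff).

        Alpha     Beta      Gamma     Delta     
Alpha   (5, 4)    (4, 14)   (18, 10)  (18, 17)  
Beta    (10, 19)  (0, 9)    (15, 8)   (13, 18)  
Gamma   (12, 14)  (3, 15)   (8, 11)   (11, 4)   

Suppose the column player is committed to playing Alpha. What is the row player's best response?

Gamma

With the column player fixed at Alpha, the row player's payoffs are: Alpha → 5, Beta → 10, Gamma → 12.
The maximum is 12, achieved by Gamma.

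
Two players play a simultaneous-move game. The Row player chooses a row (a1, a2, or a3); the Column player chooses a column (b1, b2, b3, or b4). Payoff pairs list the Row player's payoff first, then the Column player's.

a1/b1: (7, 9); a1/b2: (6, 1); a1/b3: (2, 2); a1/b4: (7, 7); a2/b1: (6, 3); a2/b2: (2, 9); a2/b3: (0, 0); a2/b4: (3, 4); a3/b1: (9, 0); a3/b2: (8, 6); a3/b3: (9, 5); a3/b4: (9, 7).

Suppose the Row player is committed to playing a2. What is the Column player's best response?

b2

With the Row player fixed at a2, the Column player's payoffs are: b1 → 3, b2 → 9, b3 → 0, b4 → 4.
The maximum is 9, achieved by b2.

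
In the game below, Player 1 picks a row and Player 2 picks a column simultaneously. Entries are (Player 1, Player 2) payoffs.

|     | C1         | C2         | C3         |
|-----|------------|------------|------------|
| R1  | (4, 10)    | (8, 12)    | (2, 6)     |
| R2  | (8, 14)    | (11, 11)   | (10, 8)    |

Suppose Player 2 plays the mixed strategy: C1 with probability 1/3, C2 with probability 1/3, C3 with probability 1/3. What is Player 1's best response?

Player 1's best reply maximizes expected payoff against the mix.
R1: (1/3)·4 + (1/3)·8 + (1/3)·2 = 14/3
R2: (1/3)·8 + (1/3)·11 + (1/3)·10 = 29/3
Highest expected payoff is 29/3, from R2.

R2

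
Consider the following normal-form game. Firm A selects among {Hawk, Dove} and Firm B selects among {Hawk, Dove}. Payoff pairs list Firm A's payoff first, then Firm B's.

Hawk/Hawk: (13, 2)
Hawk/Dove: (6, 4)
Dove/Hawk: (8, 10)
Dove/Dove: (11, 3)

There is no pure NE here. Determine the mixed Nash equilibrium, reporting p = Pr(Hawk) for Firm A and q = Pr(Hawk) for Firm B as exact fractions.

p = 7/9, q = 1/2

Each player's mixing probability is pinned down by making the *other* player indifferent.
Firm B indifferent between Hawk and Dove: p·2 + (1−p)·10 = p·4 + (1−p)·3 ⟹ 10 + (-8)p = 3 + 1p ⟹ p = 7/9.
Firm A indifferent between Hawk and Dove: q·13 + (1−q)·6 = q·8 + (1−q)·11 ⟹ 6 + 7q = 11 + (-3)q ⟹ q = 1/2.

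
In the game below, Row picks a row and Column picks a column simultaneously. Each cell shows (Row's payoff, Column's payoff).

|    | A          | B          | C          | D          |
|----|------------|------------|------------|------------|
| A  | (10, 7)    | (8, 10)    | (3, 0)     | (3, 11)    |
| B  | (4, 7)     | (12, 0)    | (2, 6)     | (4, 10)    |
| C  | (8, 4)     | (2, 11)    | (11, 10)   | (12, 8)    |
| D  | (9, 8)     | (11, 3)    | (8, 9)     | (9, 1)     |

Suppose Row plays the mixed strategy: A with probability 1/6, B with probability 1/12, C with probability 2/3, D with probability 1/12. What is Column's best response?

B

Compute Column's expected payoff from each pure strategy against the given mix.
A: (1/6)·7 + (1/12)·7 + (2/3)·4 + (1/12)·8 = 61/12
B: (1/6)·10 + (1/12)·0 + (2/3)·11 + (1/12)·3 = 37/4
C: (1/6)·0 + (1/12)·6 + (2/3)·10 + (1/12)·9 = 95/12
D: (1/6)·11 + (1/12)·10 + (2/3)·8 + (1/12)·1 = 97/12
Highest expected payoff is 37/4, from B.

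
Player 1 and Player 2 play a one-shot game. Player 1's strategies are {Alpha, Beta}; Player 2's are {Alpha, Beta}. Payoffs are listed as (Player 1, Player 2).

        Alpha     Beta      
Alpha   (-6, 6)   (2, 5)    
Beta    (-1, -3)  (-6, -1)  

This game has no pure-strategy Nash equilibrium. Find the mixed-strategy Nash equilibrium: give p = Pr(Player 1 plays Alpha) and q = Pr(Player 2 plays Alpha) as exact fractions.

In a mixed NE each player is indifferent between their pure strategies, so the opponent's mix sets the indifference.
Player 2 indifferent between Alpha and Beta: p·6 + (1−p)·(-3) = p·5 + (1−p)·(-1) ⟹ (-3) + 9p = (-1) + 6p ⟹ p = 2/3.
Player 1 indifferent between Alpha and Beta: q·(-6) + (1−q)·2 = q·(-1) + (1−q)·(-6) ⟹ 2 + (-8)q = (-6) + 5q ⟹ q = 8/13.

p = 2/3, q = 8/13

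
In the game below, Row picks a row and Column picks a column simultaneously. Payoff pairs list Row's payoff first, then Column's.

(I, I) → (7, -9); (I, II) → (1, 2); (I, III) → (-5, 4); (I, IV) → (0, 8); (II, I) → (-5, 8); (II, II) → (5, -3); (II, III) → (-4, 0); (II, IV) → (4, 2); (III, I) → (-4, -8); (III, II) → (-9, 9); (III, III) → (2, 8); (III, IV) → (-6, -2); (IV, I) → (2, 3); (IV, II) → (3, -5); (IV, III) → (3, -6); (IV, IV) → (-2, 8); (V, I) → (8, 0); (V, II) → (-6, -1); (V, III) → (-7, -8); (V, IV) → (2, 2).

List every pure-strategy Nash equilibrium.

Check mutual best responses: a cell is a NE iff neither player can gain by unilaterally deviating.
Row's best responses — vs I: V (payoff 8); vs II: II (payoff 5); vs III: IV (payoff 3); vs IV: II (payoff 4).
Column's best responses — vs I: IV (payoff 8); vs II: I (payoff 8); vs III: II (payoff 9); vs IV: IV (payoff 8); vs V: IV (payoff 2).
No cell has both players best-responding. For instance, Row's best reply to II is II, but against II Column prefers I over II.

No pure-strategy Nash equilibrium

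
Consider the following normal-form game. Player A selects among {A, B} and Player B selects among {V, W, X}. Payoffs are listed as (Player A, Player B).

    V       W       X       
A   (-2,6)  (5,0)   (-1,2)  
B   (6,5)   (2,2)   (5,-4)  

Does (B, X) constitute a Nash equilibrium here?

No

Holding Player B at X: Player A gets 5 from B, versus -1 from A. No profitable deviation for Player A.
Holding Player A at B: Player B gets -4 from X but could get 5 by switching to V. Player B has a profitable deviation.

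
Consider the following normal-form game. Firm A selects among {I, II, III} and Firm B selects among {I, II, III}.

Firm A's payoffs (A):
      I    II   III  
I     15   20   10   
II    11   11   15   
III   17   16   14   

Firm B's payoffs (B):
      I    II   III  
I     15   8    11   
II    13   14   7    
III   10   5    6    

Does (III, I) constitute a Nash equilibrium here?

Yes

Holding Firm B at I: Firm A gets 17 from III, versus 15 from I, 11 from II. No profitable deviation for Firm A.
Holding Firm A at III: Firm B gets 10 from I, versus 5 from II, 6 from III. No profitable deviation for Firm B either.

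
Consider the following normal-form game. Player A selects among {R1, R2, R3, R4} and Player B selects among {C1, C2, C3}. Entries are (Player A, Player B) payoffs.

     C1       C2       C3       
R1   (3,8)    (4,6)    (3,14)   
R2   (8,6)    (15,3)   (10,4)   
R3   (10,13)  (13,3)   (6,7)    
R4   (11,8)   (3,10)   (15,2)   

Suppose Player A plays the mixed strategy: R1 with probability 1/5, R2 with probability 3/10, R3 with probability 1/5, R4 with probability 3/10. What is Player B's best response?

Player B's best reply maximizes expected payoff against the mix.
C1: (1/5)·8 + (3/10)·6 + (1/5)·13 + (3/10)·8 = 42/5
C2: (1/5)·6 + (3/10)·3 + (1/5)·3 + (3/10)·10 = 57/10
C3: (1/5)·14 + (3/10)·4 + (1/5)·7 + (3/10)·2 = 6
Highest expected payoff is 42/5, from C1.

C1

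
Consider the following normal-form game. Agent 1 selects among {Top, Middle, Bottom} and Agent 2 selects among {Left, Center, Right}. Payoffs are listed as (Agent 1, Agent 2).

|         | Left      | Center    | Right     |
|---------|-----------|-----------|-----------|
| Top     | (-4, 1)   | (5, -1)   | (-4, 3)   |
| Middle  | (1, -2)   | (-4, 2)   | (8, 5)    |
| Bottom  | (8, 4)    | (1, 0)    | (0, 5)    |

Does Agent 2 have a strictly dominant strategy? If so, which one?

Check whether one of Agent 2's strategies beats all alternatives regardless of what the opponent does.
Right strictly dominates: vs Top: 3 > each of {1, -1}; vs Middle: 5 > each of {-2, 2}; vs Bottom: 5 > each of {4, 0}.

Right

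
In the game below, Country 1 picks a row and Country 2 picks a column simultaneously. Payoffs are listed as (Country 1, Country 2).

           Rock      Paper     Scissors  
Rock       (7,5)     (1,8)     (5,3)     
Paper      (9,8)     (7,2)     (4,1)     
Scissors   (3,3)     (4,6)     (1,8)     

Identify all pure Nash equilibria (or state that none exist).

Check mutual best responses: a cell is a NE iff neither player can gain by unilaterally deviating.
Country 1's best responses — vs Rock: Paper (payoff 9); vs Paper: Paper (payoff 7); vs Scissors: Rock (payoff 5).
Country 2's best responses — vs Rock: Paper (payoff 8); vs Paper: Rock (payoff 8); vs Scissors: Scissors (payoff 8).
The only mutual best response is (Paper, Rock); neither player gains by switching there.

(Paper, Rock)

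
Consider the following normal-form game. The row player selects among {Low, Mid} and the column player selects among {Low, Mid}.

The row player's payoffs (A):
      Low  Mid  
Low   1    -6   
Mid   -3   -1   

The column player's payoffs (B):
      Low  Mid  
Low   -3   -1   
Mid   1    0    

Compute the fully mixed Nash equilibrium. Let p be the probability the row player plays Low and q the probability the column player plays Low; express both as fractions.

p = 1/3, q = 5/9

In a mixed NE each player is indifferent between their pure strategies, so the opponent's mix sets the indifference.
The column player indifferent between Low and Mid: p·(-3) + (1−p)·1 = p·(-1) + (1−p)·0 ⟹ 1 + (-4)p = 0 + (-1)p ⟹ p = 1/3.
The row player indifferent between Low and Mid: q·1 + (1−q)·(-6) = q·(-3) + (1−q)·(-1) ⟹ (-6) + 7q = (-1) + (-2)q ⟹ q = 5/9.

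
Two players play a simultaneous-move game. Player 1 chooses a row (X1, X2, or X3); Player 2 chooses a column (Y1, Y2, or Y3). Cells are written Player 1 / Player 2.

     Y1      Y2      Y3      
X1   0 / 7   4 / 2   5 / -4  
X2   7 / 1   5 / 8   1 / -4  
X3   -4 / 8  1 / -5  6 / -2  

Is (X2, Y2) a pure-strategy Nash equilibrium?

Yes

Holding Player 2 at Y2: Player 1 gets 5 from X2, versus 4 from X1, 1 from X3. No profitable deviation for Player 1.
Holding Player 1 at X2: Player 2 gets 8 from Y2, versus 1 from Y1, -4 from Y3. No profitable deviation for Player 2 either.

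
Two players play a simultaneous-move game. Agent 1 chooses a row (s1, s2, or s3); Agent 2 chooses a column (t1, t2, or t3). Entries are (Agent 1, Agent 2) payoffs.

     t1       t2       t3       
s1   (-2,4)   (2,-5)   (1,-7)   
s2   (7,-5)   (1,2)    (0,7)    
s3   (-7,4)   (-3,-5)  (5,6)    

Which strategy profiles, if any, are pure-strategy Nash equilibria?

(s3, t3)

Check mutual best responses: a cell is a NE iff neither player can gain by unilaterally deviating.
Agent 1's best responses — vs t1: s2 (payoff 7); vs t2: s1 (payoff 2); vs t3: s3 (payoff 5).
Agent 2's best responses — vs s1: t1 (payoff 4); vs s2: t3 (payoff 7); vs s3: t3 (payoff 6).
The only mutual best response is (s3, t3); neither player gains by switching there.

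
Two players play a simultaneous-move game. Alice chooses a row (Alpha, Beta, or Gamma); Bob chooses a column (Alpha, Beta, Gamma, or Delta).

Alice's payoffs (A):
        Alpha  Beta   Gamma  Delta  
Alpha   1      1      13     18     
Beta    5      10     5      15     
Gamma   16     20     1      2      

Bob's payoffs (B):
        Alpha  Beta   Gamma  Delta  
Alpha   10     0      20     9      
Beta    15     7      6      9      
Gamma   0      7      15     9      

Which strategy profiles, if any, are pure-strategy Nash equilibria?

Check mutual best responses: a cell is a NE iff neither player can gain by unilaterally deviating.
Alice's best responses — vs Alpha: Gamma (payoff 16); vs Beta: Gamma (payoff 20); vs Gamma: Alpha (payoff 13); vs Delta: Alpha (payoff 18).
Bob's best responses — vs Alpha: Gamma (payoff 20); vs Beta: Alpha (payoff 15); vs Gamma: Gamma (payoff 15).
The only mutual best response is (Alpha, Gamma); neither player gains by switching there.

(Alpha, Gamma)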